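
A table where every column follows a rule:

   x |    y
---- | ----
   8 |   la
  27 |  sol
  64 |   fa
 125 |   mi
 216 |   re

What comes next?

Column x: perfect cubes: 2³, 3³, 4³, …, so 8, 27, 64, 125, 216 → 343.
Column y — runs backward through the solfège scale do→ti: la, sol, fa, mi, re → do.
Putting it together: 343  do.

343  do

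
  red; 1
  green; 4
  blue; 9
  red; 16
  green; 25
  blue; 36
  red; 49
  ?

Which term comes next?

For the colour, repeats red → green → blue: red, green, blue, red, green, blue, red → green.
Second part: 1, 4, 9, 16, 25, 36, 49 → 64 (perfect squares: 1², 2², 3², …).
Putting it together: green; 64.

green; 64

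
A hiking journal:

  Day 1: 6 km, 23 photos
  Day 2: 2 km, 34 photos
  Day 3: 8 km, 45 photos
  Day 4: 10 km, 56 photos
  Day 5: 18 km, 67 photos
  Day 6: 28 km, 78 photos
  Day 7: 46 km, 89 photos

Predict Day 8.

74 km, 100 photos

For the km, each term is the sum of the two before it: 6, 2, 8, 10, 18, 28, 46 → 74.
Photos: +11 each step; 23, 34, 45, 56, 67, 78, 89 → 100.
Putting it together: 74 km, 100 photos.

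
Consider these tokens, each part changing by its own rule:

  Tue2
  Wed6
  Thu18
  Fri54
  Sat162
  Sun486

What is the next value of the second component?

1458

Day — runs through the weekdays Mon→Sun: Tue, Wed, Thu, Fri, Sat, Sun → Mon.
Second component: ×3 each step; 2, 6, 18, 54, 162, 486 → 1458.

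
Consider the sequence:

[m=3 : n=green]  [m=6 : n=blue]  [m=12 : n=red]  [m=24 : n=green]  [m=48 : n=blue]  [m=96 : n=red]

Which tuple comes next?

M goes 3, 6, 12, 24, 48, 96 → 192 (×2 each step).
N — repeats green → blue → red: green, blue, red, green, blue, red → green.
Putting it together: [m=192 : n=green].

[m=192 : n=green]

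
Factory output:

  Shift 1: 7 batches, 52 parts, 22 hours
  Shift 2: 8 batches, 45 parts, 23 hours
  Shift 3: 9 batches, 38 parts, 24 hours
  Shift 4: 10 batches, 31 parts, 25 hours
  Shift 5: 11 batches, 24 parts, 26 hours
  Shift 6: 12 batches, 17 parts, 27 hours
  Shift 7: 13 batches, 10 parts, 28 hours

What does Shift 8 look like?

For the batches, +1 each step: 7, 8, 9, 10, 11, 12, 13 → 14.
Parts: 52, 45, 38, 31, 24, 17, 10 → 3 (−7 each step).
For the hours, +1 each step: 22, 23, 24, 25, 26, 27, 28 → 29.
Putting it together: 14 batches, 3 parts, 29 hours.

14 batches, 3 parts, 29 hours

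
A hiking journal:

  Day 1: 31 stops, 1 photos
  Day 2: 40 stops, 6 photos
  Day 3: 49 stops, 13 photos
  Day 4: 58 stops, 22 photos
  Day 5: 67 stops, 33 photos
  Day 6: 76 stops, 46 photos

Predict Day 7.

85 stops, 61 photos

Stops: +9 each step; 31, 40, 49, 58, 67, 76 → 85.
Photos: 1, 6, 13, 22, 33, 46 → 61 (differences are 5, 7, 9, … (increasing by 2 each time)).
Putting it together: 85 stops, 61 photos.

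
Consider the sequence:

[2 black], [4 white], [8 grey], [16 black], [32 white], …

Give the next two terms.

[64 grey], [128 black]

First coordinate goes 2, 4, 8, 16, 32 → 64 → 128 (×2 each step).
Shade: black, white, grey, black, white → grey → black (repeats black → white → grey).
So the next two terms are [64 grey] and [128 black].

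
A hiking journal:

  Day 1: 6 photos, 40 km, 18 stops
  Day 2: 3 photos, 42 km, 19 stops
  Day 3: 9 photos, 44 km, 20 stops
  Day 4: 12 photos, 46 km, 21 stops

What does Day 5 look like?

Photos: each term is the sum of the two before it, so 6, 3, 9, 12 → 21.
Km: 40, 42, 44, 46 → 48 (+2 each step).
Stops: +1 each step; 18, 19, 20, 21 → 22.
Putting it together: 21 photos, 48 km, 22 stops.

21 photos, 48 km, 22 stops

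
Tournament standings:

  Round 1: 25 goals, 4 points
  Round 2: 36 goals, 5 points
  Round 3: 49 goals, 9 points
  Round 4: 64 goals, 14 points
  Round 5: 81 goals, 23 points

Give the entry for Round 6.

100 goals, 37 points

For the goals, perfect squares: 5², 6², 7², …: 25, 36, 49, 64, 81 → 100.
Points: each term is the sum of the two before it, so 4, 5, 9, 14, 23 → 37.
Putting it together: 100 goals, 37 points.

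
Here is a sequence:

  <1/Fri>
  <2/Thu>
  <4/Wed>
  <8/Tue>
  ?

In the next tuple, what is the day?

Day: runs backward through the weekdays Mon→Sun, so Fri, Thu, Wed, Tue → Mon.

Mon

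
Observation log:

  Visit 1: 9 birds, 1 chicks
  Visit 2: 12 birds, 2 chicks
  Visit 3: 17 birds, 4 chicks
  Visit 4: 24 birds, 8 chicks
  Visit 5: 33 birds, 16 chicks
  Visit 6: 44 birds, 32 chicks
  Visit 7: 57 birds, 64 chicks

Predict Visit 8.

72 birds, 128 chicks

Birds: differences are 3, 5, 7, … (increasing by 2 each time); 9, 12, 17, 24, 33, 44, 57 → 72.
Chicks goes 1, 2, 4, 8, 16, 32, 64 → 128 (×2 each step).
Putting it together: 72 birds, 128 chicks.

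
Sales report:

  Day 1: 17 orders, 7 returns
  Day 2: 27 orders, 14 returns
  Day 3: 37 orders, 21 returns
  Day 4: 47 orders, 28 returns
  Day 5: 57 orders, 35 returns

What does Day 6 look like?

67 orders, 42 returns

Orders — +10 each step: 17, 27, 37, 47, 57 → 67.
Returns: +7 each step; 7, 14, 21, 28, 35 → 42.
So the next line is 67 orders, 42 returns.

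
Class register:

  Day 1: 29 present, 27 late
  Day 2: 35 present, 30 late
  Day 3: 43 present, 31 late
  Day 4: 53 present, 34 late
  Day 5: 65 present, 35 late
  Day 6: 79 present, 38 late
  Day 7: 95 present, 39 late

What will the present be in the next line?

113

Present — differences are 6, 8, 10, … (increasing by 2 each time): 29, 35, 43, 53, 65, 79, 95 → 113.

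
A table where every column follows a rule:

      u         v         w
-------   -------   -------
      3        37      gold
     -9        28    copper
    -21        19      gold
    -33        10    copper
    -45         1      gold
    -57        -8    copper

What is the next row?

Column u: 3, -9, -21, -33, -45, -57 → -69 (−12 each step).
Column v — −9 each step: 37, 28, 19, 10, 1, -8 → -17.
Column w goes gold, copper, gold, copper, gold, copper → gold (alternates gold ↔ copper).
Putting it together: -69  -17  gold.

-69  -17  gold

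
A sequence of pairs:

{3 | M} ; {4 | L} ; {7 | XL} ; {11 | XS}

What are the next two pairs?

{18 | S}, {29 | M}

First coordinate: 3, 4, 7, 11 → 18 → 29 (each term is the sum of the two before it).
Size: runs through clothing sizes XS→XL, so M, L, XL, XS → S → M.
So the next two pairs are {18 | S} and {29 | M}.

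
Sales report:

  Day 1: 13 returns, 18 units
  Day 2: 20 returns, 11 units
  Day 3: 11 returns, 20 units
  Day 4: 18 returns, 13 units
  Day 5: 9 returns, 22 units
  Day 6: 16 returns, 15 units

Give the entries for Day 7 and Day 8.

7 returns, 24 units; 14 returns, 17 units

Returns: 13, 20, 11, 18, 9, 16 → 7 → 14 (alternating steps +7, −9, +7, −9, …).
For the units, together with the returns always sums to 31: 18, 11, 20, 13, 22, 15 → 24 → 17.
Putting the parts together: 7 returns, 24 units and then 14 returns, 17 units.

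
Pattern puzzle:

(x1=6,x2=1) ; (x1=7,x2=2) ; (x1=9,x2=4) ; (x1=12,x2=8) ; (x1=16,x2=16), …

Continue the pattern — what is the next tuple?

(x1=21,x2=32)

For the x1, differences are 1, 2, 3, … (increasing by 1 each time): 6, 7, 9, 12, 16 → 21.
X2: ×2 each step; 1, 2, 4, 8, 16 → 32.
Putting it together: (x1=21,x2=32).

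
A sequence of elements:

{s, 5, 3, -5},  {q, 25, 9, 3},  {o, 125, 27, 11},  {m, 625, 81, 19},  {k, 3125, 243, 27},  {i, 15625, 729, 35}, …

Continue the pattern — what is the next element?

Letter: letters move back 2 places in the alphabet, so s, q, o, m, k, i → g.
Second value: ×5 each step, so 5, 25, 125, 625, 3125, 15625 → 78125.
Third value: 3, 9, 27, 81, 243, 729 → 2187 (×3 each step).
Fourth value — +8 each step: -5, 3, 11, 19, 27, 35 → 43.
Putting it together: {g, 78125, 2187, 43}.

{g, 78125, 2187, 43}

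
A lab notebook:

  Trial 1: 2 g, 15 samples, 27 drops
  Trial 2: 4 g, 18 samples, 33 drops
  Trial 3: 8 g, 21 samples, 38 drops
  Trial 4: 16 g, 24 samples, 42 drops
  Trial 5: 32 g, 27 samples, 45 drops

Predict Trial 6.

64 g, 30 samples, 47 drops

G — ×2 each step: 2, 4, 8, 16, 32 → 64.
Samples: +3 each step; 15, 18, 21, 24, 27 → 30.
Drops: 27, 33, 38, 42, 45 → 47 (differences are 6, 5, 4, … (decreasing by 1 each time)).
Putting it together: 64 g, 30 samples, 47 drops.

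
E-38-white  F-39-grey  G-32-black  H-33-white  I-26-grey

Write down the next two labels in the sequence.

J-27-black then K-20-white

Letter — letters move forward 1 place in the alphabet: E, F, G, H, I → J → K.
Second component: alternating steps +1, −7, +1, −7, …; 38, 39, 32, 33, 26 → 27 → 20.
Shade — repeats white → grey → black: white, grey, black, white, grey → black → white.
So the next two labels are J-27-black and K-20-white.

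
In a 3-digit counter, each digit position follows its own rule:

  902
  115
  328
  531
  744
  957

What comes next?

160

First digit: +2 each step, mod 10; 9, 1, 3, 5, 7, 9 → 1.
Second digit: +1 each step, mod 10; 0, 1, 2, 3, 4, 5 → 6.
Third digit: +3 each step, mod 10, so 2, 5, 8, 1, 4, 7 → 0.
Combining the parts gives 160.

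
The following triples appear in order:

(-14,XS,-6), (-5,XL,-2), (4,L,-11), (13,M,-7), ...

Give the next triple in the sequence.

(22,S,-16)

First coordinate: -14, -5, 4, 13 → 22 (+9 each step).
For the size, runs backward through clothing sizes XS→XL: XS, XL, L, M → S.
Third coordinate: alternating steps +4, −9, +4, −9, …, so -6, -2, -11, -7 → -16.
Putting it together: (22,S,-16).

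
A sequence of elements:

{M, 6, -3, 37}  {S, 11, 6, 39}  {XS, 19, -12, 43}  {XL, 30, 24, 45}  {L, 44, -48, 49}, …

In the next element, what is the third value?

96

Third value goes -3, 6, -12, 24, -48 → 96 (×(-2) each step).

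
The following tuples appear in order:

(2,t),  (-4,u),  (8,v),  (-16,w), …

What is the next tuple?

(32,x)

First part goes 2, -4, 8, -16 → 32 (×(-2) each step).
Letter: t, u, v, w → x (letters move forward 1 place in the alphabet).
Putting it together: (32,x).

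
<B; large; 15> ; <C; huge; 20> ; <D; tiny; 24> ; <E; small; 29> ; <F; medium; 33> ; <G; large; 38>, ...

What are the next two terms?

<H; huge; 42>, <I; tiny; 47>

For the letter, letters move forward 1 place in the alphabet: B, C, D, E, F, G → H → I.
Size: repeats large → huge → tiny → small → medium, so large, huge, tiny, small, medium, large → huge → tiny.
Third value: alternating steps +5, +4, +5, +4, …; 15, 20, 24, 29, 33, 38 → 42 → 47.
Putting the parts together: <H; huge; 42> and then <I; tiny; 47>.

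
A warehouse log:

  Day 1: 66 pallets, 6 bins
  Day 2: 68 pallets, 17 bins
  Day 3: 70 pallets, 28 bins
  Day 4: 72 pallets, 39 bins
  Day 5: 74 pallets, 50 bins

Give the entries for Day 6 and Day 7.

76 pallets, 61 bins; 78 pallets, 72 bins

Pallets: 66, 68, 70, 72, 74 → 76 → 78 (+2 each step).
Bins — +11 each step: 6, 17, 28, 39, 50 → 61 → 72.
So the next two rows are 76 pallets, 61 bins and 78 pallets, 72 bins.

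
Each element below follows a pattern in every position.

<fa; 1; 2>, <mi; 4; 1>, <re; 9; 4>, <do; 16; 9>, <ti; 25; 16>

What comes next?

Note: runs backward through the solfège scale do→ti; fa, mi, re, do, ti → la.
For the second slot, perfect squares: 1², 2², 3², …: 1, 4, 9, 16, 25 → 36.
Third slot — always the previous value of the second slot: 2, 1, 4, 9, 16 → 25.
Putting it together: <la; 36; 25>.

<la; 36; 25>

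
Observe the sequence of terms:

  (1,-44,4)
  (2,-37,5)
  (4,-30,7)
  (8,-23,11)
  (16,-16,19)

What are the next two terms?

First value — ×2 each step: 1, 2, 4, 8, 16 → 32 → 64.
Second value goes -44, -37, -30, -23, -16 → -9 → -2 (+7 each step).
Third value: always 3 more than the first value; 4, 5, 7, 11, 19 → 35 → 67.
So the next two terms are (32,-9,35) and (64,-2,67).

(32,-9,35), (64,-2,67)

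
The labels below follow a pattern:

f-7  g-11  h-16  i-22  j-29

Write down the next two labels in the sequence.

k-37, l-46

Letter — letters move forward 1 place in the alphabet: f, g, h, i, j → k → l.
Second component: 7, 11, 16, 22, 29 → 37 → 46 (differences are 4, 5, 6, … (increasing by 1 each time)).
So the next two labels are k-37 and l-46.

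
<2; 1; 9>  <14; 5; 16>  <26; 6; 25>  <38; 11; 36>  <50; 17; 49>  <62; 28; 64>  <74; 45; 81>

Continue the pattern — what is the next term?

For the first coordinate, +12 each step: 2, 14, 26, 38, 50, 62, 74 → 86.
Second coordinate: each term is the sum of the two before it, so 1, 5, 6, 11, 17, 28, 45 → 73.
Third coordinate: perfect squares: 3², 4², 5², …; 9, 16, 25, 36, 49, 64, 81 → 100.
So the next term is <86; 73; 100>.

<86; 73; 100>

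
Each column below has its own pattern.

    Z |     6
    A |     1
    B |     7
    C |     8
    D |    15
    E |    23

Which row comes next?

F  38

Letter — letters move forward 1 place in the alphabet, wrapping Z→A: Z, A, B, C, D, E → F.
For the second component, each term is the sum of the two before it: 6, 1, 7, 8, 15, 23 → 38.
Combining the parts gives F  38.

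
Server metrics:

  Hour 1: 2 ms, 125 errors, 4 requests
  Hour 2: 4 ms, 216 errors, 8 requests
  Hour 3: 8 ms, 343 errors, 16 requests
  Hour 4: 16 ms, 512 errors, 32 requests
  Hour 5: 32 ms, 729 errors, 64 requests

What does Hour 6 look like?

Ms: ×2 each step; 2, 4, 8, 16, 32 → 64.
Errors goes 125, 216, 343, 512, 729 → 1000 (perfect cubes: 5³, 6³, 7³, …).
For the requests, always 2 × the ms: 4, 8, 16, 32, 64 → 128.
Combining the parts gives 64 ms, 1000 errors, 128 requests.

64 ms, 1000 errors, 128 requests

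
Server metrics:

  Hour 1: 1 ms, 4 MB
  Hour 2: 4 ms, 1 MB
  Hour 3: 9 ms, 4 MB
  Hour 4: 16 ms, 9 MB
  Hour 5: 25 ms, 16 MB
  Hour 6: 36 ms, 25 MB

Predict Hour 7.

Ms goes 1, 4, 9, 16, 25, 36 → 49 (perfect squares: 1², 2², 3², …).
MB: always the previous value of the ms, so 4, 1, 4, 9, 16, 25 → 36.
Combining the parts gives 49 ms, 36 MB.

49 ms, 36 MB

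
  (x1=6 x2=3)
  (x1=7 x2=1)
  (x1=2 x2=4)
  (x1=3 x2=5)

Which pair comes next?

(x1=-2 x2=9)

X1: 6, 7, 2, 3 → -2 (alternating steps +1, −5, +1, −5, …).
X2: each term is the sum of the two before it, so 3, 1, 4, 5 → 9.
Combining the parts gives (x1=-2 x2=9).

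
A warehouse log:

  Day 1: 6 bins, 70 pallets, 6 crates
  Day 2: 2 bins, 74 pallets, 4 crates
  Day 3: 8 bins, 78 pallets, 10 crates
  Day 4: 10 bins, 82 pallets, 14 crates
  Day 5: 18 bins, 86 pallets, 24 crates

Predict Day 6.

28 bins, 90 pallets, 38 crates

Bins: each term is the sum of the two before it; 6, 2, 8, 10, 18 → 28.
For the pallets, +4 each step: 70, 74, 78, 82, 86 → 90.
Crates: each term is the sum of the two before it, so 6, 4, 10, 14, 24 → 38.
So the next row is 28 bins, 90 pallets, 38 crates.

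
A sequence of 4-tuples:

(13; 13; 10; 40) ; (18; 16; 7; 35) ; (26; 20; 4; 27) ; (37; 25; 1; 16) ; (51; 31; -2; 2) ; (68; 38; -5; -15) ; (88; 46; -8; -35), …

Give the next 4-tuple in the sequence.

(111; 55; -11; -58)

First entry — differences are 5, 8, 11, … (increasing by 3 each time): 13, 18, 26, 37, 51, 68, 88 → 111.
Second entry: differences are 3, 4, 5, … (increasing by 1 each time), so 13, 16, 20, 25, 31, 38, 46 → 55.
Third entry goes 10, 7, 4, 1, -2, -5, -8 → -11 (−3 each step).
Fourth entry: together with the first entry always sums to 53, so 40, 35, 27, 16, 2, -15, -35 → -58.
So the next 4-tuple is (111; 55; -11; -58).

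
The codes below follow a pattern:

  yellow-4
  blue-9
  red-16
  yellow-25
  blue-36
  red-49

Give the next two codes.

yellow-64, blue-81

Colour: repeats yellow → blue → red; yellow, blue, red, yellow, blue, red → yellow → blue.
For the second component, perfect squares: 2², 3², 4², …: 4, 9, 16, 25, 36, 49 → 64 → 81.
Putting the parts together: yellow-64 and then blue-81.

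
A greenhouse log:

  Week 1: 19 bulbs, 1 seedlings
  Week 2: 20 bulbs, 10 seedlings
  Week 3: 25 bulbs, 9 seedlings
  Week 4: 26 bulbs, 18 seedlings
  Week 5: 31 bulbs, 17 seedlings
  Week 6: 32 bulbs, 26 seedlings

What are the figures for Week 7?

Bulbs: alternating steps +1, +5, +1, +5, …; 19, 20, 25, 26, 31, 32 → 37.
Seedlings: 1, 10, 9, 18, 17, 26 → 25 (alternating steps +9, −1, +9, −1, …).
Putting it together: 37 bulbs, 25 seedlings.

37 bulbs, 25 seedlings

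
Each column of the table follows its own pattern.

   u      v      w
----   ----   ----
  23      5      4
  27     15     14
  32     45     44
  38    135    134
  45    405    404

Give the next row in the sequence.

Column u — differences are 4, 5, 6, … (increasing by 1 each time): 23, 27, 32, 38, 45 → 53.
Column v — ×3 each step: 5, 15, 45, 135, 405 → 1215.
Column w: always 1 less than the column v; 4, 14, 44, 134, 404 → 1214.
Putting it together: 53  1215  1214.

53  1215  1214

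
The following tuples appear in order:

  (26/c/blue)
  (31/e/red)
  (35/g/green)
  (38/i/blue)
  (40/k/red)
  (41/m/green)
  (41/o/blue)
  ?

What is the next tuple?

(40/q/red)

First part goes 26, 31, 35, 38, 40, 41, 41 → 40 (differences are 5, 4, 3, … (decreasing by 1 each time)).
Letter goes c, e, g, i, k, m, o → q (letters move forward 2 places in the alphabet).
Colour: repeats blue → red → green; blue, red, green, blue, red, green, blue → red.
So the next tuple is (40/q/red).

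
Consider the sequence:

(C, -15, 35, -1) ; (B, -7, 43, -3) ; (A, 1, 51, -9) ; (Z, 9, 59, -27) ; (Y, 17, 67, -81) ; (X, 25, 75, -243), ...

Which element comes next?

Letter goes C, B, A, Z, Y, X → W (letters move back 1 place in the alphabet, wrapping A→Z).
Second value — +8 each step: -15, -7, 1, 9, 17, 25 → 33.
Third value: +8 each step, so 35, 43, 51, 59, 67, 75 → 83.
Fourth value: ×3 each step; -1, -3, -9, -27, -81, -243 → -729.
Putting it together: (W, 33, 83, -729).

(W, 33, 83, -729)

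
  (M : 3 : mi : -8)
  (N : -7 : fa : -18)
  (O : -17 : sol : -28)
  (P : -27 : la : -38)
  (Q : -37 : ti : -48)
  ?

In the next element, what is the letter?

For the letter, letters move forward 1 place in the alphabet: M, N, O, P, Q → R.

R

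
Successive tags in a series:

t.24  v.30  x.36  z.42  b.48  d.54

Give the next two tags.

f.60, h.66

Letter: letters move forward 2 places in the alphabet, wrapping Z→A, so t, v, x, z, b, d → f → h.
Second component goes 24, 30, 36, 42, 48, 54 → 60 → 66 (+6 each step).
Putting the parts together: f.60 and then h.66.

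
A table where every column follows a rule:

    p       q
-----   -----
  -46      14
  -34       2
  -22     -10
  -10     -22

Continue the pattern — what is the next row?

2  -34

Column p: -46, -34, -22, -10 → 2 (+12 each step).
For the column q, together with the column p always sums to -32: 14, 2, -10, -22 → -34.
So the next row is 2  -34.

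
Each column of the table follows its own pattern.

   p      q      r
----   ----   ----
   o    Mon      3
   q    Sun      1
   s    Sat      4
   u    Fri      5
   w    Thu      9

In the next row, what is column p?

Column p: letters move forward 2 places in the alphabet; o, q, s, u, w → y.
Column q: Mon, Sun, Sat, Fri, Thu → Wed (runs backward through the weekdays Mon→Sun).
Column r: each term is the sum of the two before it, so 3, 1, 4, 5, 9 → 14.

y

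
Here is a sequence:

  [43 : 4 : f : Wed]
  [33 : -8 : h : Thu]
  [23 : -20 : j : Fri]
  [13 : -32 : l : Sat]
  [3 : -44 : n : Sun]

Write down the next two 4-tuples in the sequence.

First part — −10 each step: 43, 33, 23, 13, 3 → -7 → -17.
Second part: −12 each step, so 4, -8, -20, -32, -44 → -56 → -68.
Letter goes f, h, j, l, n → p → r (letters move forward 2 places in the alphabet).
For the day, runs through the weekdays Mon→Sun: Wed, Thu, Fri, Sat, Sun → Mon → Tue.
So the next two 4-tuples are [-7 : -56 : p : Mon] and [-17 : -68 : r : Tue].

[-7 : -56 : p : Mon], [-17 : -68 : r : Tue]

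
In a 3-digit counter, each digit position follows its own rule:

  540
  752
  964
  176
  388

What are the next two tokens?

First digit goes 5, 7, 9, 1, 3 → 5 → 7 (+2 each step, mod 10).
Second digit — +1 each step, mod 10: 4, 5, 6, 7, 8 → 9 → 0.
Third digit: +2 each step, mod 10; 0, 2, 4, 6, 8 → 0 → 2.
Putting the parts together: 590 and then 702.

590 then 702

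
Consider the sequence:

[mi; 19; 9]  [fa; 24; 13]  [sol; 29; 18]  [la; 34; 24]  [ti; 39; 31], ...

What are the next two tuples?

Note: runs through the solfège scale do→ti; mi, fa, sol, la, ti → do → re.
Second part: +5 each step, so 19, 24, 29, 34, 39 → 44 → 49.
Third part: 9, 13, 18, 24, 31 → 39 → 48 (differences are 4, 5, 6, … (increasing by 1 each time)).
Putting the parts together: [do; 44; 39] and then [re; 49; 48].

[do; 44; 39], [re; 49; 48]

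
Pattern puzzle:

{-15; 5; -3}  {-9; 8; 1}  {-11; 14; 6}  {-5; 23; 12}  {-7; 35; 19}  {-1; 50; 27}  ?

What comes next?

{-3; 68; 36}

For the first part, alternating steps +6, −2, +6, −2, …: -15, -9, -11, -5, -7, -1 → -3.
Second part — differences are 3, 6, 9, … (increasing by 3 each time): 5, 8, 14, 23, 35, 50 → 68.
For the third part, differences are 4, 5, 6, … (increasing by 1 each time): -3, 1, 6, 12, 19, 27 → 36.
Putting it together: {-3; 68; 36}.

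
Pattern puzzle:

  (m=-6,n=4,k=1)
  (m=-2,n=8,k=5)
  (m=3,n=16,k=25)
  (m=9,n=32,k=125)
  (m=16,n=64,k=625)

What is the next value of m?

For the m, differences are 4, 5, 6, … (increasing by 1 each time): -6, -2, 3, 9, 16 → 24.

24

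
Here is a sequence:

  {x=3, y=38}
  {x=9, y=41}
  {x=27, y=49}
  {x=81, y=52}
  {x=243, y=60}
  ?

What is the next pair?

X: 3, 9, 27, 81, 243 → 729 (×3 each step).
For the y, alternating steps +3, +8, +3, +8, …: 38, 41, 49, 52, 60 → 63.
So the next pair is {x=729, y=63}.

{x=729, y=63}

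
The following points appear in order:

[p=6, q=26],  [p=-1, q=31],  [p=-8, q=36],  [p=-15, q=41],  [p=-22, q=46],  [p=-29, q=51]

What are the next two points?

[p=-36, q=56], [p=-43, q=61]

P: −7 each step, so 6, -1, -8, -15, -22, -29 → -36 → -43.
Q: +5 each step; 26, 31, 36, 41, 46, 51 → 56 → 61.
So the next two points are [p=-36, q=56] and [p=-43, q=61].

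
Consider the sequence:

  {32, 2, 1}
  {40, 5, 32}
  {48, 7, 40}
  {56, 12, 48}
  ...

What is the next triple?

First entry — +8 each step: 32, 40, 48, 56 → 64.
For the second entry, each term is the sum of the two before it: 2, 5, 7, 12 → 19.
Third entry goes 1, 32, 40, 48 → 56 (always the previous value of the first entry).
Combining the parts gives {64, 19, 56}.

{64, 19, 56}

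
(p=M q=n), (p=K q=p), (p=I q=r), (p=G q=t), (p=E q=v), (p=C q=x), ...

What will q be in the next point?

z

Q: letters move forward 2 places in the alphabet; n, p, r, t, v, x → z.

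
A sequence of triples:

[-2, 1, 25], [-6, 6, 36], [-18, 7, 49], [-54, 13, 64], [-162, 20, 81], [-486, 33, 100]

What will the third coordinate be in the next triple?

First coordinate — ×3 each step: -2, -6, -18, -54, -162, -486 → -1458.
Second coordinate: 1, 6, 7, 13, 20, 33 → 53 (each term is the sum of the two before it).
Third coordinate: perfect squares: 5², 6², 7², …, so 25, 36, 49, 64, 81, 100 → 121.

121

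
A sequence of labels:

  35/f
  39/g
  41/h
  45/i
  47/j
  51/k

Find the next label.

53/l

First component: alternating steps +4, +2, +4, +2, …, so 35, 39, 41, 45, 47, 51 → 53.
Letter goes f, g, h, i, j, k → l (letters move forward 1 place in the alphabet).
Combining the parts gives 53/l.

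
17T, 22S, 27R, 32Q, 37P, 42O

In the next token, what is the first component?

47

First component: 17, 22, 27, 32, 37, 42 → 47 (+5 each step).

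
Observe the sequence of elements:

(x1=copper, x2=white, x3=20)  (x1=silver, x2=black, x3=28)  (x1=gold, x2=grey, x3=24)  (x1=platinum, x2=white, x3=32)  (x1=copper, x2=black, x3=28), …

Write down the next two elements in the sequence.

(x1=silver, x2=grey, x3=36), (x1=gold, x2=white, x3=32)

X1: repeats copper → silver → gold → platinum, so copper, silver, gold, platinum, copper → silver → gold.
X2 — repeats white → black → grey: white, black, grey, white, black → grey → white.
X3: alternating steps +8, −4, +8, −4, …; 20, 28, 24, 32, 28 → 36 → 32.
So the next two elements are (x1=silver, x2=grey, x3=36) and (x1=gold, x2=white, x3=32).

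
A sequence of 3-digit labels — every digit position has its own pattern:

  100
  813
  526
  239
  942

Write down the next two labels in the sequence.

655 then 368

For the first digit, −3 each step, mod 10: 1, 8, 5, 2, 9 → 6 → 3.
Second digit: +1 each step, mod 10, so 0, 1, 2, 3, 4 → 5 → 6.
For the third digit, +3 each step, mod 10: 0, 3, 6, 9, 2 → 5 → 8.
Putting the parts together: 655 and then 368.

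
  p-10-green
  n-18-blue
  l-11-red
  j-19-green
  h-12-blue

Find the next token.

Letter: p, n, l, j, h → f (letters move back 2 places in the alphabet).
Second component — alternating steps +8, −7, +8, −7, …: 10, 18, 11, 19, 12 → 20.
Colour goes green, blue, red, green, blue → red (repeats green → blue → red).
Combining the parts gives f-20-red.

f-20-red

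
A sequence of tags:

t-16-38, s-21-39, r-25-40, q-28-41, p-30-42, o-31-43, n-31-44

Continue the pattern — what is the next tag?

m-30-45

Letter: letters move back 1 place in the alphabet, so t, s, r, q, p, o, n → m.
Second component — differences are 5, 4, 3, … (decreasing by 1 each time): 16, 21, 25, 28, 30, 31, 31 → 30.
Third component: 38, 39, 40, 41, 42, 43, 44 → 45 (+1 each step).
So the next tag is m-30-45.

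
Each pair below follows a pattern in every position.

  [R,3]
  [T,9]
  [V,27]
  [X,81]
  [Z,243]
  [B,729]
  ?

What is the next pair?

[D,2187]

Letter: letters move forward 2 places in the alphabet, wrapping Z→A, so R, T, V, X, Z, B → D.
Second component — ×3 each step: 3, 9, 27, 81, 243, 729 → 2187.
Putting it together: [D,2187].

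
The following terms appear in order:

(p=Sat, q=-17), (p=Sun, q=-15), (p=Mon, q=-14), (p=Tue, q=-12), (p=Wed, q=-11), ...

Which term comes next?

(p=Thu, q=-9)

P goes Sat, Sun, Mon, Tue, Wed → Thu (runs through the weekdays Mon→Sun).
Q: alternating steps +2, +1, +2, +1, …; -17, -15, -14, -12, -11 → -9.
Putting it together: (p=Thu, q=-9).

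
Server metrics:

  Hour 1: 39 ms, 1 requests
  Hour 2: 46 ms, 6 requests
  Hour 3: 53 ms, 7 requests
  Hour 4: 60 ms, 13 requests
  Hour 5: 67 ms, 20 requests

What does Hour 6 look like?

Ms: +7 each step; 39, 46, 53, 60, 67 → 74.
Requests: 1, 6, 7, 13, 20 → 33 (each term is the sum of the two before it).
Combining the parts gives 74 ms, 33 requests.

74 ms, 33 requests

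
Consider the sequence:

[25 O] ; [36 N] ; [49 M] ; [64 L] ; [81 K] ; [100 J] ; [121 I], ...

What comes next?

First coordinate: perfect squares: 5², 6², 7², …, so 25, 36, 49, 64, 81, 100, 121 → 144.
For the letter, letters move back 1 place in the alphabet: O, N, M, L, K, J, I → H.
So the next element is [144 H].

[144 H]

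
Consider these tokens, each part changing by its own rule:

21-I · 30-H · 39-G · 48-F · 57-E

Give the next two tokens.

66-D, 75-C

First component — +9 each step: 21, 30, 39, 48, 57 → 66 → 75.
Letter — letters move back 1 place in the alphabet: I, H, G, F, E → D → C.
Putting the parts together: 66-D and then 75-C.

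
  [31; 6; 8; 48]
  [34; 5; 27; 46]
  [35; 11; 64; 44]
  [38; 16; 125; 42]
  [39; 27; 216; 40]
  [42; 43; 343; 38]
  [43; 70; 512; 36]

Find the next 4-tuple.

[46; 113; 729; 34]

First component: alternating steps +3, +1, +3, +1, …; 31, 34, 35, 38, 39, 42, 43 → 46.
Second component: 6, 5, 11, 16, 27, 43, 70 → 113 (each term is the sum of the two before it).
Third component — perfect cubes: 2³, 3³, 4³, …: 8, 27, 64, 125, 216, 343, 512 → 729.
Fourth component: −2 each step; 48, 46, 44, 42, 40, 38, 36 → 34.
Putting it together: [46; 113; 729; 34].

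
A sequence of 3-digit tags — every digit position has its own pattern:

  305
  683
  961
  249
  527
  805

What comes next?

183

First digit: +3 each step, mod 10, so 3, 6, 9, 2, 5, 8 → 1.
Second digit: −2 each step, mod 10; 0, 8, 6, 4, 2, 0 → 8.
For the third digit, −2 each step, mod 10: 5, 3, 1, 9, 7, 5 → 3.
So the next tag is 183.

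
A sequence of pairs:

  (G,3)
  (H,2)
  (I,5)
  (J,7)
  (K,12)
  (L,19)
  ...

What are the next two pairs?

(M,31), (N,50)

Letter goes G, H, I, J, K, L → M → N (letters move forward 1 place in the alphabet).
Second slot goes 3, 2, 5, 7, 12, 19 → 31 → 50 (each term is the sum of the two before it).
So the next two pairs are (M,31) and (N,50).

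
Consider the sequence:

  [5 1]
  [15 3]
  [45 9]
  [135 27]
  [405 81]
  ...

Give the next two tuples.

First entry: ×3 each step, so 5, 15, 45, 135, 405 → 1215 → 3645.
Second entry — ×3 each step: 1, 3, 9, 27, 81 → 243 → 729.
So the next two tuples are [1215 243] and [3645 729].

[1215 243], [3645 729]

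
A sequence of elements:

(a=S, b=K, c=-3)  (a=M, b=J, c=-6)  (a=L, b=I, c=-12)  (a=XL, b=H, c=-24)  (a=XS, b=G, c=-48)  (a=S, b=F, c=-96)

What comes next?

(a=M, b=E, c=-192)

A — repeats S → M → L → XL → XS: S, M, L, XL, XS, S → M.
B goes K, J, I, H, G, F → E (letters move back 1 place in the alphabet).
C: ×2 each step, so -3, -6, -12, -24, -48, -96 → -192.
Combining the parts gives (a=M, b=E, c=-192).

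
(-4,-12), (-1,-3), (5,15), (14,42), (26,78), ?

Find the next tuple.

First entry: -4, -1, 5, 14, 26 → 41 (differences are 3, 6, 9, … (increasing by 3 each time)).
Second entry: -12, -3, 15, 42, 78 → 123 (always 3 × the first entry).
Combining the parts gives (41,123).

(41,123)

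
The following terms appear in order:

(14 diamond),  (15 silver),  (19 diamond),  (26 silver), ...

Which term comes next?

First part: 14, 15, 19, 26 → 36 (differences are 1, 4, 7, … (increasing by 3 each time)).
For the rank, alternates diamond ↔ silver: diamond, silver, diamond, silver → diamond.
Combining the parts gives (36 diamond).

(36 diamond)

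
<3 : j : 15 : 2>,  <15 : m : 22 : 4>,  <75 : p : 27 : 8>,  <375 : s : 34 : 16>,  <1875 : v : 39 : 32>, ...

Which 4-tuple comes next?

First component — ×5 each step: 3, 15, 75, 375, 1875 → 9375.
For the letter, letters move forward 3 places in the alphabet: j, m, p, s, v → y.
Third component: alternating steps +7, +5, +7, +5, …; 15, 22, 27, 34, 39 → 46.
Fourth component: ×2 each step, so 2, 4, 8, 16, 32 → 64.
Putting it together: <9375 : y : 46 : 64>.

<9375 : y : 46 : 64>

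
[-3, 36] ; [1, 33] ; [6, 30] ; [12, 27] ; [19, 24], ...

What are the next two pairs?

[27, 21], [36, 18]

First component: differences are 4, 5, 6, … (increasing by 1 each time), so -3, 1, 6, 12, 19 → 27 → 36.
Second component: −3 each step, so 36, 33, 30, 27, 24 → 21 → 18.
So the next two pairs are [27, 21] and [36, 18].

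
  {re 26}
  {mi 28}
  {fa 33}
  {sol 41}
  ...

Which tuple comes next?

Note: runs through the solfège scale do→ti, so re, mi, fa, sol → la.
For the second part, differences are 2, 5, 8, … (increasing by 3 each time): 26, 28, 33, 41 → 52.
Putting it together: {la 52}.

{la 52}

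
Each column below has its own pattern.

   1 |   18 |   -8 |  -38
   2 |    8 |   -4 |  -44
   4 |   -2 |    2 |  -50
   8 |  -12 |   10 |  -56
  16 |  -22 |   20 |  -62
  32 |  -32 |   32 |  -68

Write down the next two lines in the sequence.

First component: ×2 each step; 1, 2, 4, 8, 16, 32 → 64 → 128.
Second component: −10 each step, so 18, 8, -2, -12, -22, -32 → -42 → -52.
Third component: -8, -4, 2, 10, 20, 32 → 46 → 62 (differences are 4, 6, 8, … (increasing by 2 each time)).
For the fourth component, −6 each step: -38, -44, -50, -56, -62, -68 → -74 → -80.
So the next two lines are 64  -42  46  -74 and 128  -52  62  -80.

64  -42  46  -74; 128  -52  62  -80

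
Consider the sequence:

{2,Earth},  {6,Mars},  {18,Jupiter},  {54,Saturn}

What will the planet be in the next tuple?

First component goes 2, 6, 18, 54 → 162 (×3 each step).
Planet: runs through the planets Mercury→Neptune, so Earth, Mars, Jupiter, Saturn → Uranus.

Uranus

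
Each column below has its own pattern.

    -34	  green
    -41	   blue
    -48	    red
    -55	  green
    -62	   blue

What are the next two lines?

First component: -34, -41, -48, -55, -62 → -69 → -76 (−7 each step).
Colour: repeats green → blue → red, so green, blue, red, green, blue → red → green.
Putting the parts together: -69  red and then -76  green.

-69  red; -76  green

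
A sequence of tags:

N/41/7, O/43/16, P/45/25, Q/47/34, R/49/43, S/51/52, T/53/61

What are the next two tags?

Letter: letters move forward 1 place in the alphabet; N, O, P, Q, R, S, T → U → V.
Second component: +2 each step; 41, 43, 45, 47, 49, 51, 53 → 55 → 57.
Third component: +9 each step; 7, 16, 25, 34, 43, 52, 61 → 70 → 79.
Putting the parts together: U/55/70 and then V/57/79.

U/55/70, V/57/79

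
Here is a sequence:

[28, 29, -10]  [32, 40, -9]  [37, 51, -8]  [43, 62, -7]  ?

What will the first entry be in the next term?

50

First entry goes 28, 32, 37, 43 → 50 (differences are 4, 5, 6, … (increasing by 1 each time)).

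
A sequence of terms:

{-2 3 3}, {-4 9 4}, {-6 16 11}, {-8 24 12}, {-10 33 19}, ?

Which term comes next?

{-12 43 20}

For the first component, −2 each step: -2, -4, -6, -8, -10 → -12.
Second component: differences are 6, 7, 8, … (increasing by 1 each time); 3, 9, 16, 24, 33 → 43.
Third component: alternating steps +1, +7, +1, +7, …, so 3, 4, 11, 12, 19 → 20.
Putting it together: {-12 43 20}.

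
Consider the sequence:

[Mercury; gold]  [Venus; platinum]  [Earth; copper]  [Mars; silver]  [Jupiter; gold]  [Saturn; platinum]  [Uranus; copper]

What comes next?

[Neptune; silver]

Planet goes Mercury, Venus, Earth, Mars, Jupiter, Saturn, Uranus → Neptune (runs through the planets Mercury→Neptune).
Metal: repeats gold → platinum → copper → silver, so gold, platinum, copper, silver, gold, platinum, copper → silver.
So the next pair is [Neptune; silver].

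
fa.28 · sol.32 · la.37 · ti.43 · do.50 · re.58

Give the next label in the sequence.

For the note, runs through the solfège scale do→ti: fa, sol, la, ti, do, re → mi.
Second component: differences are 4, 5, 6, … (increasing by 1 each time); 28, 32, 37, 43, 50, 58 → 67.
So the next label is mi.67.

mi.67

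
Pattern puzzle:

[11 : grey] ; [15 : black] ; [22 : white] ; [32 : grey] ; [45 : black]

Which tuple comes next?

First value: differences are 4, 7, 10, … (increasing by 3 each time); 11, 15, 22, 32, 45 → 61.
Shade: repeats grey → black → white; grey, black, white, grey, black → white.
Putting it together: [61 : white].

[61 : white]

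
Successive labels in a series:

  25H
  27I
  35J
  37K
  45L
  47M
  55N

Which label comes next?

For the first component, alternating steps +2, +8, +2, +8, …: 25, 27, 35, 37, 45, 47, 55 → 57.
For the letter, letters move forward 1 place in the alphabet: H, I, J, K, L, M, N → O.
So the next label is 57O.

57O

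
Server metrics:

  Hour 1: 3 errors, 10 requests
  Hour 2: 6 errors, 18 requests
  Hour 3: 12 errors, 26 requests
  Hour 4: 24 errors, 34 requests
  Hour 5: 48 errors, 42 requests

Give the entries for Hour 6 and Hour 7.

Errors — ×2 each step: 3, 6, 12, 24, 48 → 96 → 192.
Requests goes 10, 18, 26, 34, 42 → 50 → 58 (+8 each step).
So the next two records are 96 errors, 50 requests and 192 errors, 58 requests.

96 errors, 50 requests; 192 errors, 58 requests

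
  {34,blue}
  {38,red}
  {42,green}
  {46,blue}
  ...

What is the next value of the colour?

Colour — repeats blue → red → green: blue, red, green, blue → red.

red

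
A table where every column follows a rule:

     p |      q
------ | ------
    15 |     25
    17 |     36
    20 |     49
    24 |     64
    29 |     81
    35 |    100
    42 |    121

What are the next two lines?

50  144; 59  169

Column p goes 15, 17, 20, 24, 29, 35, 42 → 50 → 59 (differences are 2, 3, 4, … (increasing by 1 each time)).
Column q goes 25, 36, 49, 64, 81, 100, 121 → 144 → 169 (perfect squares: 5², 6², 7², …).
Putting the parts together: 50  144 and then 59  169.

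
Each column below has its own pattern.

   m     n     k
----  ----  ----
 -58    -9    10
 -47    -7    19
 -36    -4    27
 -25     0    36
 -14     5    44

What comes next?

-3  11  53

Column m: +11 each step; -58, -47, -36, -25, -14 → -3.
Column n goes -9, -7, -4, 0, 5 → 11 (differences are 2, 3, 4, … (increasing by 1 each time)).
Column k — alternating steps +9, +8, +9, +8, …: 10, 19, 27, 36, 44 → 53.
Combining the parts gives -3  11  53.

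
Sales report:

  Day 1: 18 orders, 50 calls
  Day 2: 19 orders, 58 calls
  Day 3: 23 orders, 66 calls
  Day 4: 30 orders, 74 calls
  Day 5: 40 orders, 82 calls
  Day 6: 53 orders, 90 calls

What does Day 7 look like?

69 orders, 98 calls

Orders goes 18, 19, 23, 30, 40, 53 → 69 (differences are 1, 4, 7, … (increasing by 3 each time)).
Calls goes 50, 58, 66, 74, 82, 90 → 98 (+8 each step).
So the next record is 69 orders, 98 calls.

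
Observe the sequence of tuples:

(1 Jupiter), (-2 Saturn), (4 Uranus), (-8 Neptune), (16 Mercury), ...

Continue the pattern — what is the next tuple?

(-32 Venus)

For the first component, ×(-2) each step: 1, -2, 4, -8, 16 → -32.
Planet: Jupiter, Saturn, Uranus, Neptune, Mercury → Venus (runs through the planets Mercury→Neptune).
So the next tuple is (-32 Venus).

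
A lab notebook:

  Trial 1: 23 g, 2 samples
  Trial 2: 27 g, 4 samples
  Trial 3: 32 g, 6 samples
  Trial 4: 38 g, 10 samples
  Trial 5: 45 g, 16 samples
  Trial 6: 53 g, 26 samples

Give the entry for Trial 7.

G: 23, 27, 32, 38, 45, 53 → 62 (differences are 4, 5, 6, … (increasing by 1 each time)).
Samples — each term is the sum of the two before it: 2, 4, 6, 10, 16, 26 → 42.
So the next line is 62 g, 42 samples.

62 g, 42 samples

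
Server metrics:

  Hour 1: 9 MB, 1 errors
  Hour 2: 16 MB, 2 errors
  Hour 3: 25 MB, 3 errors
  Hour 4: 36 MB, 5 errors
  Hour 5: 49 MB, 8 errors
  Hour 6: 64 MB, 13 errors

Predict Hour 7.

81 MB, 21 errors

MB: perfect squares: 3², 4², 5², …; 9, 16, 25, 36, 49, 64 → 81.
Errors: 1, 2, 3, 5, 8, 13 → 21 (each term is the sum of the two before it).
Putting it together: 81 MB, 21 errors.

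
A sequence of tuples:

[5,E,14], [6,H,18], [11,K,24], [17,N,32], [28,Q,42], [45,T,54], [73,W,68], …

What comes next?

[118,Z,84]

First part: each term is the sum of the two before it; 5, 6, 11, 17, 28, 45, 73 → 118.
Letter — letters move forward 3 places in the alphabet: E, H, K, N, Q, T, W → Z.
Third part: differences are 4, 6, 8, … (increasing by 2 each time), so 14, 18, 24, 32, 42, 54, 68 → 84.
Putting it together: [118,Z,84].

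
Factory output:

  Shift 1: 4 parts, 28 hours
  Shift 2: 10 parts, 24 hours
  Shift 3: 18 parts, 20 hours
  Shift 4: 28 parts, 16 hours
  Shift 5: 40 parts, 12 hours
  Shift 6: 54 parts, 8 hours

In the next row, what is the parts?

70

Parts goes 4, 10, 18, 28, 40, 54 → 70 (differences are 6, 8, 10, … (increasing by 2 each time)).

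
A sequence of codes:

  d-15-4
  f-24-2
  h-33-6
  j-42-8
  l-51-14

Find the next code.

Letter goes d, f, h, j, l → n (letters move forward 2 places in the alphabet).
Second component: +9 each step, so 15, 24, 33, 42, 51 → 60.
Third component: each term is the sum of the two before it, so 4, 2, 6, 8, 14 → 22.
So the next code is n-60-22.

n-60-22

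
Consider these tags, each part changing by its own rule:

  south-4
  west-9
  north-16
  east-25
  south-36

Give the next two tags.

west-49 then north-64

Direction goes south, west, north, east, south → west → north (repeats south → west → north → east).
For the second component, perfect squares: 2², 3², 4², …: 4, 9, 16, 25, 36 → 49 → 64.
So the next two tags are west-49 and north-64.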